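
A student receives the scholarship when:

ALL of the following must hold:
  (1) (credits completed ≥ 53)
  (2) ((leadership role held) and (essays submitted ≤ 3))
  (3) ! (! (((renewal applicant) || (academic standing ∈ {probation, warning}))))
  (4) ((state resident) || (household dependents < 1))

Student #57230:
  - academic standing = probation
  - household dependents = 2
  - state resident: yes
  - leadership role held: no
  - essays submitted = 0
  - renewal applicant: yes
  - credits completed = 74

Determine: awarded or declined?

Declined

Atomic conditions:
  credits completed ≥ 53: 74 ≥ 53 is true
  leadership role held: no → false
  essays submitted ≤ 3: 0 ≤ 3 is true
  renewal applicant: yes → true
  academic standing ∈ {probation, warning}: probation is in the set → true
  state resident: yes → true
  household dependents < 1: 2 < 1 is false
Combine:
[2] false AND true = false
[3.1.1] true OR true = true
[3.1] NOT true = false
[3] NOT false = true
[4] true OR false = true
[root] true AND false AND true AND true = false
Overall: false → declined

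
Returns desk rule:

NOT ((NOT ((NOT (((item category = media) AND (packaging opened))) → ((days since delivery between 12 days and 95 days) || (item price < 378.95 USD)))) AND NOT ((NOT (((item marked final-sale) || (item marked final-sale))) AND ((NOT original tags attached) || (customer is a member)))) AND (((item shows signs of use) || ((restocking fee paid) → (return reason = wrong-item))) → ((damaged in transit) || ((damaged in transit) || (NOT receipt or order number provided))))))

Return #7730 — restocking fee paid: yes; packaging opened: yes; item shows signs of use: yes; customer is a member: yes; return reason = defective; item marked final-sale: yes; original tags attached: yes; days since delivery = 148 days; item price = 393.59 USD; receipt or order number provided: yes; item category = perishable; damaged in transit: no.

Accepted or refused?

Atomic conditions:
  item category = media: perishable == media is false
  packaging opened: yes → true
  days since delivery between 12 days and 95 days: 148 in [12, 95] is false
  item price < 378.95 USD: 393.59 < 378.95 is false
  item marked final-sale: yes → true
  NOT original tags attached: yes → false
  customer is a member: yes → true
  item shows signs of use: yes → true
  restocking fee paid: yes → true
  return reason = wrong-item: defective == wrong-item is false
  damaged in transit: no → false
  NOT receipt or order number provided: yes → false
Combine:
[1.1.1.1.1] false AND true = false
[1.1.1.1] NOT false = true
[1.1.1.2] false OR false = false
[1.1.1] true → false = false
[1.1] NOT false = true
[1.2.1.1.1] true OR true = true
[1.2.1.1] NOT true = false
[1.2.1.2] false OR true = true
[1.2.1] false AND true = false
[1.2] NOT false = true
[1.3.1.2] true → false = false
[1.3.1] true OR false = true
[1.3.2.2] false OR false = false
[1.3.2] false OR false = false
[1.3] true → false = false
[1] true AND true AND false = false
[root] NOT false = true
Overall: true → accepted

Accepted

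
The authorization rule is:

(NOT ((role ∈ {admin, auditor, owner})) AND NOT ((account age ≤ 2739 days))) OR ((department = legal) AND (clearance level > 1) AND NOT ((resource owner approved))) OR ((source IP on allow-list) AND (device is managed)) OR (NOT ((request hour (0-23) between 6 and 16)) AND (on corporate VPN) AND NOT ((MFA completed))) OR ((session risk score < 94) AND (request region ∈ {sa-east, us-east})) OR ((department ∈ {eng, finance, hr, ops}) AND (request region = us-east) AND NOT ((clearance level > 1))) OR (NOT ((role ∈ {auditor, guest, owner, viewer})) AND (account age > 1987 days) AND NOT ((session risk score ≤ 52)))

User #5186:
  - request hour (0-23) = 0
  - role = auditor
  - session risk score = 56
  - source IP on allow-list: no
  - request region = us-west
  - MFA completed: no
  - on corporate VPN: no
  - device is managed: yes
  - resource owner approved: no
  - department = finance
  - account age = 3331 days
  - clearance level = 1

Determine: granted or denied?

Atomic conditions:
  role ∈ {admin, auditor, owner}: auditor is in the set → true
  account age ≤ 2739 days: 3331 ≤ 2739 is false
  department = legal: finance == legal is false
  clearance level > 1: 1 > 1 is false
  resource owner approved: no → false
  source IP on allow-list: no → false
  device is managed: yes → true
  request hour (0-23) between 6 and 16: 0 in [6, 16] is false
  on corporate VPN: no → false
  MFA completed: no → false
  session risk score < 94: 56 < 94 is true
  request region ∈ {sa-east, us-east}: us-west is not in the set → false
  department ∈ {eng, finance, hr, ops}: finance is in the set → true
  request region = us-east: us-west == us-east is false
  role ∈ {auditor, guest, owner, viewer}: auditor is in the set → true
  account age > 1987 days: 3331 > 1987 is true
  session risk score ≤ 52: 56 ≤ 52 is false
Combine:
[1.1] NOT true = false
[1.2] NOT false = true
[1] false AND true = false
[2.3] NOT false = true
[2] false AND false AND true = false
[3] false AND true = false
[4.1] NOT false = true
[4.3] NOT false = true
[4] true AND false AND true = false
[5] true AND false = false
[6.3] NOT false = true
[6] true AND false AND true = false
[7.1] NOT true = false
[7.3] NOT false = true
[7] false AND true AND true = false
[root] false OR false OR false OR false OR false OR false OR false = false
Overall: false → denied

Denied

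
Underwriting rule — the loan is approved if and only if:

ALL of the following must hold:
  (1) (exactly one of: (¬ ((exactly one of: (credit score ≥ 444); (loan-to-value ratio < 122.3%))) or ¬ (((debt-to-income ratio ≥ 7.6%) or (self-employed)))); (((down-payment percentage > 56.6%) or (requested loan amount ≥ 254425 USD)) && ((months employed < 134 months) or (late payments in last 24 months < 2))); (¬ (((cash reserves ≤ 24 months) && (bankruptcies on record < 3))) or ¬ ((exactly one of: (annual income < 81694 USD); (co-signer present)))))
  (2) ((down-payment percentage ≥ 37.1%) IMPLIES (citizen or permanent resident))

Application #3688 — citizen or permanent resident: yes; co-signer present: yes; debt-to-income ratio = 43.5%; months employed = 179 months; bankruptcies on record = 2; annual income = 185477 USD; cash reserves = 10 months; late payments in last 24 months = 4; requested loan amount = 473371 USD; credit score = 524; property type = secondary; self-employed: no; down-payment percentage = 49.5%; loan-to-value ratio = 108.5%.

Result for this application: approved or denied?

Atomic conditions:
  credit score ≥ 444: 524 ≥ 444 is true
  loan-to-value ratio < 122.3%: 108.5 < 122.3 is true
  debt-to-income ratio ≥ 7.6%: 43.5 ≥ 7.6 is true
  self-employed: no → false
  down-payment percentage > 56.6%: 49.5 > 56.6 is false
  requested loan amount ≥ 254425 USD: 473371 ≥ 254425 is true
  months employed < 134 months: 179 < 134 is false
  late payments in last 24 months < 2: 4 < 2 is false
  cash reserves ≤ 24 months: 10 ≤ 24 is true
  bankruptcies on record < 3: 2 < 3 is true
  annual income < 81694 USD: 185477 < 81694 is false
  co-signer present: yes → true
  down-payment percentage ≥ 37.1%: 49.5 ≥ 37.1 is true
  citizen or permanent resident: yes → true
Combine:
[1.1.1.1] exactly-one(true, true) = false
[1.1.1] NOT false = true
[1.1.2.1] true OR false = true
[1.1.2] NOT true = false
[1.1] true OR false = true
[1.2.1] false OR true = true
[1.2.2] false OR false = false
[1.2] true AND false = false
[1.3.1.1] true AND true = true
[1.3.1] NOT true = false
[1.3.2.1] exactly-one(false, true) = true
[1.3.2] NOT true = false
[1.3] false OR false = false
[1] exactly-one(true, false, false) = true
[2] true → true = true
[root] true AND true = true
Overall: true → approved

Approved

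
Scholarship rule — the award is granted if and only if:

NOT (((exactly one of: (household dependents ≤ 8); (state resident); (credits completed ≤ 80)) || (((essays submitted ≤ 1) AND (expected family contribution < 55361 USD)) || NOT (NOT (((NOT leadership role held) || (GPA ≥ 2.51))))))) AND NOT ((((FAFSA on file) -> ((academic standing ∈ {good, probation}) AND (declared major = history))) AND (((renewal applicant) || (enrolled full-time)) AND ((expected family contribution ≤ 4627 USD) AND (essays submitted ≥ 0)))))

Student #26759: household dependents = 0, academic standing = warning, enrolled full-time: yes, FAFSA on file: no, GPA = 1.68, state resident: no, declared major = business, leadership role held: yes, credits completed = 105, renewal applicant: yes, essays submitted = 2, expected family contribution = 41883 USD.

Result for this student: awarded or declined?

Declined

Atomic conditions:
  household dependents ≤ 8: 0 ≤ 8 is true
  state resident: no → false
  credits completed ≤ 80: 105 ≤ 80 is false
  essays submitted ≤ 1: 2 ≤ 1 is false
  expected family contribution < 55361 USD: 41883 < 55361 is true
  NOT leadership role held: yes → false
  GPA ≥ 2.51: 1.68 ≥ 2.51 is false
  FAFSA on file: no → false
  academic standing ∈ {good, probation}: warning is not in the set → false
  declared major = history: business == history is false
  renewal applicant: yes → true
  enrolled full-time: yes → true
  expected family contribution ≤ 4627 USD: 41883 ≤ 4627 is false
  essays submitted ≥ 0: 2 ≥ 0 is true
Combine:
[1.1.1] exactly-one(true, false, false) = true
[1.1.2.1] false AND true = false
[1.1.2.2.1.1] false OR false = false
[1.1.2.2.1] NOT false = true
[1.1.2.2] NOT true = false
[1.1.2] false OR false = false
[1.1] true OR false = true
[1] NOT true = false
[2.1.1.2] false AND false = false
[2.1.1] false → false (antecedent false ⇒ implication holds) = true
[2.1.2.1] true OR true = true
[2.1.2.2] false AND true = false
[2.1.2] true AND false = false
[2.1] true AND false = false
[2] NOT false = true
[root] false AND true = false
Overall: false → declined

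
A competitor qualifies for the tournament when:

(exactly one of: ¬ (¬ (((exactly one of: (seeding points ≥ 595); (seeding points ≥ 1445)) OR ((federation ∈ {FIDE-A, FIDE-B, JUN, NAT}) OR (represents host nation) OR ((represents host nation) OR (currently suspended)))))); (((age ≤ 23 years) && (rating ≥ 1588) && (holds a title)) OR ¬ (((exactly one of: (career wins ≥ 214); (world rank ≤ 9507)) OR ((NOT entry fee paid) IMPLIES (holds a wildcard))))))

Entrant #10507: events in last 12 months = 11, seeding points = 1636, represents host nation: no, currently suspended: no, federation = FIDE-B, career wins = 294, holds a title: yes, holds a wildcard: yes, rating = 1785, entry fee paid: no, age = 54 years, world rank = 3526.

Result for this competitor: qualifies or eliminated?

Atomic conditions:
  seeding points ≥ 595: 1636 ≥ 595 is true
  seeding points ≥ 1445: 1636 ≥ 1445 is true
  federation ∈ {FIDE-A, FIDE-B, JUN, NAT}: FIDE-B is in the set → true
  represents host nation: no → false
  currently suspended: no → false
  age ≤ 23 years: 54 ≤ 23 is false
  rating ≥ 1588: 1785 ≥ 1588 is true
  holds a title: yes → true
  career wins ≥ 214: 294 ≥ 214 is true
  world rank ≤ 9507: 3526 ≤ 9507 is true
  NOT entry fee paid: no → true
  holds a wildcard: yes → true
Combine:
[1.1.1.1] exactly-one(true, true) = false
[1.1.1.2.3] false OR false = false
[1.1.1.2] true OR false OR false = true
[1.1.1] false OR true = true
[1.1] NOT true = false
[1] NOT false = true
[2.1] false AND true AND true = false
[2.2.1.1] exactly-one(true, true) = false
[2.2.1.2] true → true = true
[2.2.1] false OR true = true
[2.2] NOT true = false
[2] false OR false = false
[root] exactly-one(true, false) = true
Overall: true → qualifies

Qualifies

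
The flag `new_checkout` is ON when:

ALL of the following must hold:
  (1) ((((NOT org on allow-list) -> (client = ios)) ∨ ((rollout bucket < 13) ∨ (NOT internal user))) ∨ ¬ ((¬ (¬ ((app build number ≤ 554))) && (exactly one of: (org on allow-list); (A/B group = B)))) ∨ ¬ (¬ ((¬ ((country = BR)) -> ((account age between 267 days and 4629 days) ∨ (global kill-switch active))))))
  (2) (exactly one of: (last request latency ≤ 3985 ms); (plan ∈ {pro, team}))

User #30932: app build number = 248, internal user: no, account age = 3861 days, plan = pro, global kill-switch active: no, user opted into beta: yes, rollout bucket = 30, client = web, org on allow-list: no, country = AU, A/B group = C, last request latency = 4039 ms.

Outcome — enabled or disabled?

Enabled

Atomic conditions:
  NOT org on allow-list: no → true
  client = ios: web == ios is false
  rollout bucket < 13: 30 < 13 is false
  NOT internal user: no → true
  app build number ≤ 554: 248 ≤ 554 is true
  org on allow-list: no → false
  A/B group = B: C == B is false
  country = BR: AU == BR is false
  account age between 267 days and 4629 days: 3861 in [267, 4629] is true
  global kill-switch active: no → false
  last request latency ≤ 3985 ms: 4039 ≤ 3985 is false
  plan ∈ {pro, team}: pro is in the set → true
Combine:
[1.1.1] true → false = false
[1.1.2] false OR true = true
[1.1] false OR true = true
[1.2.1.1.1] NOT true = false
[1.2.1.1] NOT false = true
[1.2.1.2] exactly-one(false, false) = false
[1.2.1] true AND false = false
[1.2] NOT false = true
[1.3.1.1.1] NOT false = true
[1.3.1.1.2] true OR false = true
[1.3.1.1] true → true = true
[1.3.1] NOT true = false
[1.3] NOT false = true
[1] true OR true OR true = true
[2] exactly-one(false, true) = true
[root] true AND true = true
Overall: true → enabled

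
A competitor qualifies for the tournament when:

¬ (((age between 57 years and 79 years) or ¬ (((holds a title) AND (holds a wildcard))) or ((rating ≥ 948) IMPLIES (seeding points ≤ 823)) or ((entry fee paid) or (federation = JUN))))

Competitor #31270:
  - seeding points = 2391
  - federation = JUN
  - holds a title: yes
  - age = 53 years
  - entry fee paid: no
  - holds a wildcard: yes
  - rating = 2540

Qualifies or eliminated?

Atomic conditions:
  age between 57 years and 79 years: 53 in [57, 79] is false
  holds a title: yes → true
  holds a wildcard: yes → true
  rating ≥ 948: 2540 ≥ 948 is true
  seeding points ≤ 823: 2391 ≤ 823 is false
  entry fee paid: no → false
  federation = JUN: JUN == JUN is true
Combine:
[1.2.1] true AND true = true
[1.2] NOT true = false
[1.3] true → false = false
[1.4] false OR true = true
[1] false OR false OR false OR true = true
[root] NOT true = false
Overall: false → eliminated

Eliminated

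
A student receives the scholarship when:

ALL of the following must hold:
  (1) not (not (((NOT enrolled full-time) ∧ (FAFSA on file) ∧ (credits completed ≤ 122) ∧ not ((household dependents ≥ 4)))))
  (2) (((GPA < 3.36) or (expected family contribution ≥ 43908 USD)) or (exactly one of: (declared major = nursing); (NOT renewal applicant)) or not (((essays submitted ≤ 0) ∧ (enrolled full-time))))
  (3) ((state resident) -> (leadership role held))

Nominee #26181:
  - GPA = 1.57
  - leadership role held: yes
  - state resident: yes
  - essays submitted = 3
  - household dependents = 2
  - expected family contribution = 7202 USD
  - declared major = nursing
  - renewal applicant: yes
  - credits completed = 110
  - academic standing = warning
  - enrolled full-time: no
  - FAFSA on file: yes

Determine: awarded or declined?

Awarded

Atomic conditions:
  NOT enrolled full-time: no → true
  FAFSA on file: yes → true
  credits completed ≤ 122: 110 ≤ 122 is true
  household dependents ≥ 4: 2 ≥ 4 is false
  GPA < 3.36: 1.57 < 3.36 is true
  expected family contribution ≥ 43908 USD: 7202 ≥ 43908 is false
  declared major = nursing: nursing == nursing is true
  NOT renewal applicant: yes → false
  essays submitted ≤ 0: 3 ≤ 0 is false
  enrolled full-time: no → false
  state resident: yes → true
  leadership role held: yes → true
Combine:
[1.1.1.4] NOT false = true
[1.1.1] true AND true AND true AND true = true
[1.1] NOT true = false
[1] NOT false = true
[2.1] true OR false = true
[2.2] exactly-one(true, false) = true
[2.3.1] false AND false = false
[2.3] NOT false = true
[2] true OR true OR true = true
[3] true → true = true
[root] true AND true AND true = true
Overall: true → awarded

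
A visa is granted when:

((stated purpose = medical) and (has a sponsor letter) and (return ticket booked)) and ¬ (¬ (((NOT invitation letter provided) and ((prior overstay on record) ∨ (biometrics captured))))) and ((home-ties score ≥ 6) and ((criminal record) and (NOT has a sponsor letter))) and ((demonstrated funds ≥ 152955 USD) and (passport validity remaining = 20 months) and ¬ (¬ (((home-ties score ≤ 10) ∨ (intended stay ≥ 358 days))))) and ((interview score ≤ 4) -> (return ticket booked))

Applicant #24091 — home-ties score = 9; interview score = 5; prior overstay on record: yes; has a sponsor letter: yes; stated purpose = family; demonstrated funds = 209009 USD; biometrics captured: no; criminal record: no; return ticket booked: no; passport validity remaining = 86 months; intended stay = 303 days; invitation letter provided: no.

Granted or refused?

Refused

Atomic conditions:
  stated purpose = medical: family == medical is false
  has a sponsor letter: yes → true
  return ticket booked: no → false
  NOT invitation letter provided: no → true
  prior overstay on record: yes → true
  biometrics captured: no → false
  home-ties score ≥ 6: 9 ≥ 6 is true
  criminal record: no → false
  NOT has a sponsor letter: yes → false
  demonstrated funds ≥ 152955 USD: 209009 ≥ 152955 is true
  passport validity remaining = 20 months: 86 == 20 is false
  home-ties score ≤ 10: 9 ≤ 10 is true
  intended stay ≥ 358 days: 303 ≥ 358 is false
  interview score ≤ 4: 5 ≤ 4 is false
Combine:
[1] false AND true AND false = false
[2.1.1.2] true OR false = true
[2.1.1] true AND true = true
[2.1] NOT true = false
[2] NOT false = true
[3.2] false AND false = false
[3] true AND false = false
[4.3.1.1] true OR false = true
[4.3.1] NOT true = false
[4.3] NOT false = true
[4] true AND false AND true = false
[5] false → false (antecedent false ⇒ implication holds) = true
[root] false AND true AND false AND false AND true = false
Overall: false → refused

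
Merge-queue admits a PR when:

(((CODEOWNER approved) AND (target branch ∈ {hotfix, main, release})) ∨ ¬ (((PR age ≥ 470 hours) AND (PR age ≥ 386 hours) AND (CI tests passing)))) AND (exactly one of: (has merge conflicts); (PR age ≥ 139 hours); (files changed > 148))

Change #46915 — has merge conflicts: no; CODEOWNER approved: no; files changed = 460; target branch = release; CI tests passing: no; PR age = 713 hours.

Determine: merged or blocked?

Atomic conditions:
  CODEOWNER approved: no → false
  target branch ∈ {hotfix, main, release}: release is in the set → true
  PR age ≥ 470 hours: 713 ≥ 470 is true
  PR age ≥ 386 hours: 713 ≥ 386 is true
  CI tests passing: no → false
  has merge conflicts: no → false
  PR age ≥ 139 hours: 713 ≥ 139 is true
  files changed > 148: 460 > 148 is true
Combine:
[1.1] false AND true = false
[1.2.1] true AND true AND false = false
[1.2] NOT false = true
[1] false OR true = true
[2] exactly-one(false, true, true) = false
[root] true AND false = false
Overall: false → blocked

Blocked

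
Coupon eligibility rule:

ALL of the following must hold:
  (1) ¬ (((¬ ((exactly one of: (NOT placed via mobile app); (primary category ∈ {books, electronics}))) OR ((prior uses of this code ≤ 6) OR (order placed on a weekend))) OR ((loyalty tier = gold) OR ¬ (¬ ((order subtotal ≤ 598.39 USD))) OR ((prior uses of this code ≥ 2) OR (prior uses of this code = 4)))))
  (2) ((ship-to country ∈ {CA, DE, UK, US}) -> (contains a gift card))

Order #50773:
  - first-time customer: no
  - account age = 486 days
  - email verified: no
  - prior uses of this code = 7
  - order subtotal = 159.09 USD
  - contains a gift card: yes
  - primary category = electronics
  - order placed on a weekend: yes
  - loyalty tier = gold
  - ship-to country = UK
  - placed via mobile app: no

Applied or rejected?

Rejected

Atomic conditions:
  NOT placed via mobile app: no → true
  primary category ∈ {books, electronics}: electronics is in the set → true
  prior uses of this code ≤ 6: 7 ≤ 6 is false
  order placed on a weekend: yes → true
  loyalty tier = gold: gold == gold is true
  order subtotal ≤ 598.39 USD: 159.09 ≤ 598.39 is true
  prior uses of this code ≥ 2: 7 ≥ 2 is true
  prior uses of this code = 4: 7 == 4 is false
  ship-to country ∈ {CA, DE, UK, US}: UK is in the set → true
  contains a gift card: yes → true
Combine:
[1.1.1.1.1] exactly-one(true, true) = false
[1.1.1.1] NOT false = true
[1.1.1.2] false OR true = true
[1.1.1] true OR true = true
[1.1.2.2.1] NOT true = false
[1.1.2.2] NOT false = true
[1.1.2.3] true OR false = true
[1.1.2] true OR true OR true = true
[1.1] true OR true = true
[1] NOT true = false
[2] true → true = true
[root] false AND true = false
Overall: false → rejected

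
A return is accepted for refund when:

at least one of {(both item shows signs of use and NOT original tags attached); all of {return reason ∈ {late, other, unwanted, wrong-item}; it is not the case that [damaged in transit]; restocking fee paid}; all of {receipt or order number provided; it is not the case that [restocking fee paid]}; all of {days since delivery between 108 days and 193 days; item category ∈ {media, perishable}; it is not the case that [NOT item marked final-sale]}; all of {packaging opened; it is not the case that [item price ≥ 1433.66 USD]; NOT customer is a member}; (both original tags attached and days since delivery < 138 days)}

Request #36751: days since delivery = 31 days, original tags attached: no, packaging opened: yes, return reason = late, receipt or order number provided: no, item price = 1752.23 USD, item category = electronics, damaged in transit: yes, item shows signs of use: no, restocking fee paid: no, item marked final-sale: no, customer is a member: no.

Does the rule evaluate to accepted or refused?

Atomic conditions:
  item shows signs of use: no → false
  NOT original tags attached: no → true
  return reason ∈ {late, other, unwanted, wrong-item}: late is in the set → true
  damaged in transit: yes → true
  restocking fee paid: no → false
  receipt or order number provided: no → false
  days since delivery between 108 days and 193 days: 31 in [108, 193] is false
  item category ∈ {media, perishable}: electronics is not in the set → false
  NOT item marked final-sale: no → true
  packaging opened: yes → true
  item price ≥ 1433.66 USD: 1752.23 ≥ 1433.66 is true
  NOT customer is a member: no → true
  original tags attached: no → false
  days since delivery < 138 days: 31 < 138 is true
Combine:
[1] false AND true = false
[2.2] NOT true = false
[2] true AND false AND false = false
[3.2] NOT false = true
[3] false AND true = false
[4.3] NOT true = false
[4] false AND false AND false = false
[5.2] NOT true = false
[5] true AND false AND true = false
[6] false AND true = false
[root] false OR false OR false OR false OR false OR false = false
Overall: false → refused

Refused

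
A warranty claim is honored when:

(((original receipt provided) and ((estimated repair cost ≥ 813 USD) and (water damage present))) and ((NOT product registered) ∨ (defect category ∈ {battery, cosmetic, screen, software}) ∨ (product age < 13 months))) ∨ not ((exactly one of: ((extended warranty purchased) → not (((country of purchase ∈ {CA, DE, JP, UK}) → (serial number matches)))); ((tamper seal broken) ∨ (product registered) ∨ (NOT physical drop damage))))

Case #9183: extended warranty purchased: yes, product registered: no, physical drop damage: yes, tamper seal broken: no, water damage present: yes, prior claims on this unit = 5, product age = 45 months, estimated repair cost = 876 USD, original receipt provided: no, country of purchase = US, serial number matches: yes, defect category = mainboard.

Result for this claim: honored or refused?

Atomic conditions:
  original receipt provided: no → false
  estimated repair cost ≥ 813 USD: 876 ≥ 813 is true
  water damage present: yes → true
  NOT product registered: no → true
  defect category ∈ {battery, cosmetic, screen, software}: mainboard is not in the set → false
  product age < 13 months: 45 < 13 is false
  extended warranty purchased: yes → true
  country of purchase ∈ {CA, DE, JP, UK}: US is not in the set → false
  serial number matches: yes → true
  tamper seal broken: no → false
  product registered: no → false
  NOT physical drop damage: yes → false
Combine:
[1.1.2] true AND true = true
[1.1] false AND true = false
[1.2] true OR false OR false = true
[1] false AND true = false
[2.1.1.2.1] false → true (antecedent false ⇒ implication holds) = true
[2.1.1.2] NOT true = false
[2.1.1] true → false = false
[2.1.2] false OR false OR false = false
[2.1] exactly-one(false, false) = false
[2] NOT false = true
[root] false OR true = true
Overall: true → honored

Honored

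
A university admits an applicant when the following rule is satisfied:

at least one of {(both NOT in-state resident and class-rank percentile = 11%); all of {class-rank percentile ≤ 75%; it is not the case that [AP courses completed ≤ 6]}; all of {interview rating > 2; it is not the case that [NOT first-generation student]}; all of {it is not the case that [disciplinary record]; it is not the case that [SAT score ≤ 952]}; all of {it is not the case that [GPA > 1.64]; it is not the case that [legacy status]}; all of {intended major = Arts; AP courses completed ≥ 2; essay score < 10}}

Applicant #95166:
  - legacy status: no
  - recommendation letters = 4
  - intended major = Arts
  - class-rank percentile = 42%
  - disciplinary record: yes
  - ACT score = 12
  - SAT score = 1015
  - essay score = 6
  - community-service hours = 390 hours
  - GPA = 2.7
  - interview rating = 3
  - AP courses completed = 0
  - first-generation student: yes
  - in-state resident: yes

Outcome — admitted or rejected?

Admitted

Atomic conditions:
  NOT in-state resident: yes → false
  class-rank percentile = 11%: 42 == 11 is false
  class-rank percentile ≤ 75%: 42 ≤ 75 is true
  AP courses completed ≤ 6: 0 ≤ 6 is true
  interview rating > 2: 3 > 2 is true
  NOT first-generation student: yes → false
  disciplinary record: yes → true
  SAT score ≤ 952: 1015 ≤ 952 is false
  GPA > 1.64: 2.7 > 1.64 is true
  legacy status: no → false
  intended major = Arts: Arts == Arts is true
  AP courses completed ≥ 2: 0 ≥ 2 is false
  essay score < 10: 6 < 10 is true
Combine:
[1] false AND false = false
[2.2] NOT true = false
[2] true AND false = false
[3.2] NOT false = true
[3] true AND true = true
[4.1] NOT true = false
[4.2] NOT false = true
[4] false AND true = false
[5.1] NOT true = false
[5.2] NOT false = true
[5] false AND true = false
[6] true AND false AND true = false
[root] false OR false OR true OR false OR false OR false = true
Overall: true → admitted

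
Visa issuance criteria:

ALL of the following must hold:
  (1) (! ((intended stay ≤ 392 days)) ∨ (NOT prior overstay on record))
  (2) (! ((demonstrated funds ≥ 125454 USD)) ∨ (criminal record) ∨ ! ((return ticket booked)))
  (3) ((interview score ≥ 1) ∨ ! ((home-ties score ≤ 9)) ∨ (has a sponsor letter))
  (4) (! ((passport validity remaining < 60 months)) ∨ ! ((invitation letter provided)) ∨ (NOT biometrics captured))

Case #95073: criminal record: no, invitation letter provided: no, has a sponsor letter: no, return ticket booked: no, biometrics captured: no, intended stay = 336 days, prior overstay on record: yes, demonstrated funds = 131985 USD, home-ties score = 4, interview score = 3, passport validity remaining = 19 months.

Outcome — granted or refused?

Atomic conditions:
  intended stay ≤ 392 days: 336 ≤ 392 is true
  NOT prior overstay on record: yes → false
  demonstrated funds ≥ 125454 USD: 131985 ≥ 125454 is true
  criminal record: no → false
  return ticket booked: no → false
  interview score ≥ 1: 3 ≥ 1 is true
  home-ties score ≤ 9: 4 ≤ 9 is true
  has a sponsor letter: no → false
  passport validity remaining < 60 months: 19 < 60 is true
  invitation letter provided: no → false
  NOT biometrics captured: no → true
Combine:
[1.1] NOT true = false
[1] false OR false = false
[2.1] NOT true = false
[2.3] NOT false = true
[2] false OR false OR true = true
[3.2] NOT true = false
[3] true OR false OR false = true
[4.1] NOT true = false
[4.2] NOT false = true
[4] false OR true OR true = true
[root] false AND true AND true AND true = false
Overall: false → refused

Refused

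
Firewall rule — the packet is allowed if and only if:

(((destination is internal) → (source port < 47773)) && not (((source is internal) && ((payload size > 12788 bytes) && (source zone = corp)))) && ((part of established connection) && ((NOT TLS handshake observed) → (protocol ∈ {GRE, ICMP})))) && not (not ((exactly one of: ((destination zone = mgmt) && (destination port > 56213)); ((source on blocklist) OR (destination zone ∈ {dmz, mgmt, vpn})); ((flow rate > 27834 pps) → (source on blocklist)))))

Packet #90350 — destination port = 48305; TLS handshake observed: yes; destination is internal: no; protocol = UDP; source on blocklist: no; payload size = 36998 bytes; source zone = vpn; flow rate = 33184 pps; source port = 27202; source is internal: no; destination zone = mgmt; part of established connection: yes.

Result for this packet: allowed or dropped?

Atomic conditions:
  destination is internal: no → false
  source port < 47773: 27202 < 47773 is true
  source is internal: no → false
  payload size > 12788 bytes: 36998 > 12788 is true
  source zone = corp: vpn == corp is false
  part of established connection: yes → true
  NOT TLS handshake observed: yes → false
  protocol ∈ {GRE, ICMP}: UDP is not in the set → false
  destination zone = mgmt: mgmt == mgmt is true
  destination port > 56213: 48305 > 56213 is false
  source on blocklist: no → false
  destination zone ∈ {dmz, mgmt, vpn}: mgmt is in the set → true
  flow rate > 27834 pps: 33184 > 27834 is true
Combine:
[1.1] false → true (antecedent false ⇒ implication holds) = true
[1.2.1.2] true AND false = false
[1.2.1] false AND false = false
[1.2] NOT false = true
[1.3.2] false → false (antecedent false ⇒ implication holds) = true
[1.3] true AND true = true
[1] true AND true AND true = true
[2.1.1.1] true AND false = false
[2.1.1.2] false OR true = true
[2.1.1.3] true → false = false
[2.1.1] exactly-one(false, true, false) = true
[2.1] NOT true = false
[2] NOT false = true
[root] true AND true = true
Overall: true → allowed

Allowed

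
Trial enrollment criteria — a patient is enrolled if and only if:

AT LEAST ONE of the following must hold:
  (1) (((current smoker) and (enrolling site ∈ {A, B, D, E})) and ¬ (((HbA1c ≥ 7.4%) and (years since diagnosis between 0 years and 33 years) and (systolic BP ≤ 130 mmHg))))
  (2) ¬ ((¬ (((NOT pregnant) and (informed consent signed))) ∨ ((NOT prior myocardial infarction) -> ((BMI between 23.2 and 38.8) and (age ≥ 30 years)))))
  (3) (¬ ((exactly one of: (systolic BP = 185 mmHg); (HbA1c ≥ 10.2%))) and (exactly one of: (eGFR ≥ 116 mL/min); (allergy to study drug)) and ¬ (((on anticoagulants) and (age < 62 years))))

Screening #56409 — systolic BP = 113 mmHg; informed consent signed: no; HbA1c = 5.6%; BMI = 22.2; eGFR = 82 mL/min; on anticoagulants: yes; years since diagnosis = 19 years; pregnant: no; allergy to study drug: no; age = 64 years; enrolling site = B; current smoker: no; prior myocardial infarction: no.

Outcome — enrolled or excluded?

Atomic conditions:
  current smoker: no → false
  enrolling site ∈ {A, B, D, E}: B is in the set → true
  HbA1c ≥ 7.4%: 5.6 ≥ 7.4 is false
  years since diagnosis between 0 years and 33 years: 19 in [0, 33] is true
  systolic BP ≤ 130 mmHg: 113 ≤ 130 is true
  NOT pregnant: no → true
  informed consent signed: no → false
  NOT prior myocardial infarction: no → true
  BMI between 23.2 and 38.8: 22.2 in [23.2, 38.8] is false
  age ≥ 30 years: 64 ≥ 30 is true
  systolic BP = 185 mmHg: 113 == 185 is false
  HbA1c ≥ 10.2%: 5.6 ≥ 10.2 is false
  eGFR ≥ 116 mL/min: 82 ≥ 116 is false
  allergy to study drug: no → false
  on anticoagulants: yes → true
  age < 62 years: 64 < 62 is false
Combine:
[1.1] false AND true = false
[1.2.1] false AND true AND true = false
[1.2] NOT false = true
[1] false AND true = false
[2.1.1.1] true AND false = false
[2.1.1] NOT false = true
[2.1.2.2] false AND true = false
[2.1.2] true → false = false
[2.1] true OR false = true
[2] NOT true = false
[3.1.1] exactly-one(false, false) = false
[3.1] NOT false = true
[3.2] exactly-one(false, false) = false
[3.3.1] true AND false = false
[3.3] NOT false = true
[3] true AND false AND true = false
[root] false OR false OR false = false
Overall: false → excluded

Excluded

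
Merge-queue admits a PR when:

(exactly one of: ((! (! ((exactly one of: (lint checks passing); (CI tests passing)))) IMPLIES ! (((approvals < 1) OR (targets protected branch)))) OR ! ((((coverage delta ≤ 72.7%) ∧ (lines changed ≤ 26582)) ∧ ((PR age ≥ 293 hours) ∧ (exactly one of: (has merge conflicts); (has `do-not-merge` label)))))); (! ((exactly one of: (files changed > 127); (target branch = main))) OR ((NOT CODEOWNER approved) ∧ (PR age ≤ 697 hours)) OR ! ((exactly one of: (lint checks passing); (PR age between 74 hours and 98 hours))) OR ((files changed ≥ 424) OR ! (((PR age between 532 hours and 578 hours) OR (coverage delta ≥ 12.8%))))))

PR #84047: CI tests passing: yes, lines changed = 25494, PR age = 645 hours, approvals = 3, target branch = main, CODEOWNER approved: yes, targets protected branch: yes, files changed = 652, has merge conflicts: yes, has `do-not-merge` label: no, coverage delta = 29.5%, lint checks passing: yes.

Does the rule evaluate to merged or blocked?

Blocked

Atomic conditions:
  lint checks passing: yes → true
  CI tests passing: yes → true
  approvals < 1: 3 < 1 is false
  targets protected branch: yes → true
  coverage delta ≤ 72.7%: 29.5 ≤ 72.7 is true
  lines changed ≤ 26582: 25494 ≤ 26582 is true
  PR age ≥ 293 hours: 645 ≥ 293 is true
  has merge conflicts: yes → true
  has `do-not-merge` label: no → false
  files changed > 127: 652 > 127 is true
  target branch = main: main == main is true
  NOT CODEOWNER approved: yes → false
  PR age ≤ 697 hours: 645 ≤ 697 is true
  PR age between 74 hours and 98 hours: 645 in [74, 98] is false
  files changed ≥ 424: 652 ≥ 424 is true
  PR age between 532 hours and 578 hours: 645 in [532, 578] is false
  coverage delta ≥ 12.8%: 29.5 ≥ 12.8 is true
Combine:
[1.1.1.1.1] exactly-one(true, true) = false
[1.1.1.1] NOT false = true
[1.1.1] NOT true = false
[1.1.2.1] false OR true = true
[1.1.2] NOT true = false
[1.1] false → false (antecedent false ⇒ implication holds) = true
[1.2.1.1] true AND true = true
[1.2.1.2.2] exactly-one(true, false) = true
[1.2.1.2] true AND true = true
[1.2.1] true AND true = true
[1.2] NOT true = false
[1] true OR false = true
[2.1.1] exactly-one(true, true) = false
[2.1] NOT false = true
[2.2] false AND true = false
[2.3.1] exactly-one(true, false) = true
[2.3] NOT true = false
[2.4.2.1] false OR true = true
[2.4.2] NOT true = false
[2.4] true OR false = true
[2] true OR false OR false OR true = true
[root] exactly-one(true, true) = false
Overall: false → blocked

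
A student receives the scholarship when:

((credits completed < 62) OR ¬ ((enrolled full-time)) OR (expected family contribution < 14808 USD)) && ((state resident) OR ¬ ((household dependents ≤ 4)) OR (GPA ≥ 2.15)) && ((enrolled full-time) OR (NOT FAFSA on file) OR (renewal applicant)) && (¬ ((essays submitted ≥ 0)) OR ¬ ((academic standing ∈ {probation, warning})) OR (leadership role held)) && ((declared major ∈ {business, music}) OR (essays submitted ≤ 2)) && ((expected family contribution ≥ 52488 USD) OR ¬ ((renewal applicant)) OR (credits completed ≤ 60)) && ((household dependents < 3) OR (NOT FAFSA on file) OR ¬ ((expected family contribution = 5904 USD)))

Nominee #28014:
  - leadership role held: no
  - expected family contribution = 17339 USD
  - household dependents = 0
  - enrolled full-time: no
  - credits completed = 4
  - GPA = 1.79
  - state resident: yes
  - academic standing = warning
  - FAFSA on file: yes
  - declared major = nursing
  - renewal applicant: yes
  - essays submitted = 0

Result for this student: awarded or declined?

Atomic conditions:
  credits completed < 62: 4 < 62 is true
  enrolled full-time: no → false
  expected family contribution < 14808 USD: 17339 < 14808 is false
  state resident: yes → true
  household dependents ≤ 4: 0 ≤ 4 is true
  GPA ≥ 2.15: 1.79 ≥ 2.15 is false
  NOT FAFSA on file: yes → false
  renewal applicant: yes → true
  essays submitted ≥ 0: 0 ≥ 0 is true
  academic standing ∈ {probation, warning}: warning is in the set → true
  leadership role held: no → false
  declared major ∈ {business, music}: nursing is not in the set → false
  essays submitted ≤ 2: 0 ≤ 2 is true
  expected family contribution ≥ 52488 USD: 17339 ≥ 52488 is false
  credits completed ≤ 60: 4 ≤ 60 is true
  household dependents < 3: 0 < 3 is true
  expected family contribution = 5904 USD: 17339 == 5904 is false
Combine:
[1.2] NOT false = true
[1] true OR true OR false = true
[2.2] NOT true = false
[2] true OR false OR false = true
[3] false OR false OR true = true
[4.1] NOT true = false
[4.2] NOT true = false
[4] false OR false OR false = false
[5] false OR true = true
[6.2] NOT true = false
[6] false OR false OR true = true
[7.3] NOT false = true
[7] true OR false OR true = true
[root] true AND true AND true AND false AND true AND true AND true = false
Overall: false → declined

Declined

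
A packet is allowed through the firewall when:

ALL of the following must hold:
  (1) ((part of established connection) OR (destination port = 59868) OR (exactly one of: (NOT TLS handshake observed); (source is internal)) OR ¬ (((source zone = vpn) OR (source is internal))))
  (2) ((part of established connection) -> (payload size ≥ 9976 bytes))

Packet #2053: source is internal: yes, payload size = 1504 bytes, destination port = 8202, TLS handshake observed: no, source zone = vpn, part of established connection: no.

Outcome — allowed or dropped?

Atomic conditions:
  part of established connection: no → false
  destination port = 59868: 8202 == 59868 is false
  NOT TLS handshake observed: no → true
  source is internal: yes → true
  source zone = vpn: vpn == vpn is true
  payload size ≥ 9976 bytes: 1504 ≥ 9976 is false
Combine:
[1.3] exactly-one(true, true) = false
[1.4.1] true OR true = true
[1.4] NOT true = false
[1] false OR false OR false OR false = false
[2] false → false (antecedent false ⇒ implication holds) = true
[root] false AND true = false
Overall: false → dropped

Dropped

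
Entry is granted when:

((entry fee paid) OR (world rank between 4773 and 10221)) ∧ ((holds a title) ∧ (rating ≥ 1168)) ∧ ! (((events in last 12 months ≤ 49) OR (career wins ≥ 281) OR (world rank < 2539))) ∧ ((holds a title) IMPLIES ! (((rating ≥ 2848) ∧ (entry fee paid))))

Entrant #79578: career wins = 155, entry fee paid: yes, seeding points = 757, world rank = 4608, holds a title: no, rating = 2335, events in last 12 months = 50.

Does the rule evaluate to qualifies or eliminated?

Eliminated

Atomic conditions:
  entry fee paid: yes → true
  world rank between 4773 and 10221: 4608 in [4773, 10221] is false
  holds a title: no → false
  rating ≥ 1168: 2335 ≥ 1168 is true
  events in last 12 months ≤ 49: 50 ≤ 49 is false
  career wins ≥ 281: 155 ≥ 281 is false
  world rank < 2539: 4608 < 2539 is false
  rating ≥ 2848: 2335 ≥ 2848 is false
Combine:
[1] true OR false = true
[2] false AND true = false
[3.1] false OR false OR false = false
[3] NOT false = true
[4.2.1] false AND true = false
[4.2] NOT false = true
[4] false → true (antecedent false ⇒ implication holds) = true
[root] true AND false AND true AND true = false
Overall: false → eliminated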